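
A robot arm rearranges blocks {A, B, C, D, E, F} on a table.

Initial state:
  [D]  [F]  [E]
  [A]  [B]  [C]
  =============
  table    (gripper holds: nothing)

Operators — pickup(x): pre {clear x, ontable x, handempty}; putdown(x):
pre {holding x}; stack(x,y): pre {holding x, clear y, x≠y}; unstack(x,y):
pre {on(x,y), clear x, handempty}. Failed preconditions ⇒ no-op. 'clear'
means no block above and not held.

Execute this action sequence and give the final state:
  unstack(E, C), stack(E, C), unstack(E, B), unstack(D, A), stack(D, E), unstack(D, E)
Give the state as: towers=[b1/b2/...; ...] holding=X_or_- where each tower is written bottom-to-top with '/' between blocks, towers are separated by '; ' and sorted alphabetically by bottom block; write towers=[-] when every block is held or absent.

step 1 (unstack(E, C)): towers=[A/D; B/F; C] holding=E
step 2 (stack(E, C)): towers=[A/D; B/F; C/E] holding=-
step 3 (unstack(E, B)) [no-op]: towers=[A/D; B/F; C/E] holding=-
step 4 (unstack(D, A)): towers=[A; B/F; C/E] holding=D
step 5 (stack(D, E)): towers=[A; B/F; C/E/D] holding=-
step 6 (unstack(D, E)): towers=[A; B/F; C/E] holding=D

towers=[A; B/F; C/E] holding=D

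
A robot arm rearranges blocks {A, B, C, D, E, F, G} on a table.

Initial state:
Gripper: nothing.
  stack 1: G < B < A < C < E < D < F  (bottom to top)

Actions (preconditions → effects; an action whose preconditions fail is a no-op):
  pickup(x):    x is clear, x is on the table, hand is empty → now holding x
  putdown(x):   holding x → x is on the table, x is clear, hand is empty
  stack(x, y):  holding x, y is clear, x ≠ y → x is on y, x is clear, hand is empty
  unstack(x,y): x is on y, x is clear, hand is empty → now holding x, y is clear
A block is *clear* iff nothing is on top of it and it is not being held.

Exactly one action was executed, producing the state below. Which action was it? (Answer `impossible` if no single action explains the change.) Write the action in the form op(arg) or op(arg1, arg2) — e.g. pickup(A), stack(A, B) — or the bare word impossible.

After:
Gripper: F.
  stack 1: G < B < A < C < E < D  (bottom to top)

unstack(F, D)

target: towers=[G/B/A/C/E/D] holding=F
     unstack(F, D) → towers=[G/B/A/C/E/D] holding=F  ← match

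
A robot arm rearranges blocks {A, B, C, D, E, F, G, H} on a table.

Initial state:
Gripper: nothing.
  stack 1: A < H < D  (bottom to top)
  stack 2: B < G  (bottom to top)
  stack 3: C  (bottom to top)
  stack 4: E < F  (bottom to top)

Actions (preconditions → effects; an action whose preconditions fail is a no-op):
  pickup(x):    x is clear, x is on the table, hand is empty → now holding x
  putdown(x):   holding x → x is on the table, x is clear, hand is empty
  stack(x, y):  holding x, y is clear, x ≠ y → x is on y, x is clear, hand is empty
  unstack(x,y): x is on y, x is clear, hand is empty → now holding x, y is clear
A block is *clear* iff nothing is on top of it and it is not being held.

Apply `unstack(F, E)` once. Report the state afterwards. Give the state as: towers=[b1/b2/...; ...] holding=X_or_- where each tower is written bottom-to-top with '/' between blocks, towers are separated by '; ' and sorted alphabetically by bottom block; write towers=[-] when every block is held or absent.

before: towers=[A/H/D; B/G; C; E/F] holding=-
pre[unstack(F, E)]: on(F,E) ok, clear(F) ok, handempty ok
all met → apply unstack(F, E)
after:  towers=[A/H/D; B/G; C; E] holding=F

towers=[A/H/D; B/G; C; E] holding=F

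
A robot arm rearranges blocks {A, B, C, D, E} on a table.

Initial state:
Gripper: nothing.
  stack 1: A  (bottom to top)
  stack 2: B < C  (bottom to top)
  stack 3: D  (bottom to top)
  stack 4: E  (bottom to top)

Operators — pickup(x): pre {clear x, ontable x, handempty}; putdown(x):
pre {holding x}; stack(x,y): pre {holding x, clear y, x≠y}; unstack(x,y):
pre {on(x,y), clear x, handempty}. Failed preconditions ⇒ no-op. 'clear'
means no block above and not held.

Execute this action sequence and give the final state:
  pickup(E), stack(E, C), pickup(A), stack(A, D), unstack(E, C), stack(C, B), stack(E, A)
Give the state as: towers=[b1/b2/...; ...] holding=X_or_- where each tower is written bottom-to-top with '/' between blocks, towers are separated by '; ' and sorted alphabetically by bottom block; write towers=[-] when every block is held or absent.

step 1 (pickup(E)): towers=[A; B/C; D] holding=E
step 2 (stack(E, C)): towers=[A; B/C/E; D] holding=-
step 3 (pickup(A)): towers=[B/C/E; D] holding=A
step 4 (stack(A, D)): towers=[B/C/E; D/A] holding=-
step 5 (unstack(E, C)): towers=[B/C; D/A] holding=E
step 6 (stack(C, B)) [no-op]: towers=[B/C; D/A] holding=E
step 7 (stack(E, A)): towers=[B/C; D/A/E] holding=-

towers=[B/C; D/A/E] holding=-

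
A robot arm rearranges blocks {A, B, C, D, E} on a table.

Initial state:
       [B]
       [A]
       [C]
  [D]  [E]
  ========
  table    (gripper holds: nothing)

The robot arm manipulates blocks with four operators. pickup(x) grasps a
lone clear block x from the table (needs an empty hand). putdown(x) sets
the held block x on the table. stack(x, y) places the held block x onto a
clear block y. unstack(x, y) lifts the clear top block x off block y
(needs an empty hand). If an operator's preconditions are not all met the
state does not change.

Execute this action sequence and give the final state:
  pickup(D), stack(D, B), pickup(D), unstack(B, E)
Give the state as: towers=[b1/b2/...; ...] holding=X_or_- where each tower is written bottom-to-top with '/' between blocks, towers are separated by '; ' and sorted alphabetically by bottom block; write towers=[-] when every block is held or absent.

step 1 (pickup(D)): towers=[E/C/A/B] holding=D
step 2 (stack(D, B)): towers=[E/C/A/B/D] holding=-
step 3 (pickup(D)) [no-op]: towers=[E/C/A/B/D] holding=-
step 4 (unstack(B, E)) [no-op]: towers=[E/C/A/B/D] holding=-

towers=[E/C/A/B/D] holding=-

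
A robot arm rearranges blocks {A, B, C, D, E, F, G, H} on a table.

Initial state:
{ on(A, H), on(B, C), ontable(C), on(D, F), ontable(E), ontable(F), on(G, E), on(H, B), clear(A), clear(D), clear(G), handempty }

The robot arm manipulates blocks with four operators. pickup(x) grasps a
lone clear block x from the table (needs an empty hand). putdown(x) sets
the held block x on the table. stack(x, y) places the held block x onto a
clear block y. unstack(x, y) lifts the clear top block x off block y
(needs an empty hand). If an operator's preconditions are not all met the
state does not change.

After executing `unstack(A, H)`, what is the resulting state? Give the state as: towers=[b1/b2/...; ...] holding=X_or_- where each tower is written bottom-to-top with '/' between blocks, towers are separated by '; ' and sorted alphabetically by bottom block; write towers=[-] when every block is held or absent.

before: towers=[C/B/H/A; E/G; F/D] holding=-
pre[unstack(A, H)]: on(A,H) yes, clear(A) yes, handempty yes
all met → apply unstack(A, H)
after:  towers=[C/B/H; E/G; F/D] holding=A

towers=[C/B/H; E/G; F/D] holding=A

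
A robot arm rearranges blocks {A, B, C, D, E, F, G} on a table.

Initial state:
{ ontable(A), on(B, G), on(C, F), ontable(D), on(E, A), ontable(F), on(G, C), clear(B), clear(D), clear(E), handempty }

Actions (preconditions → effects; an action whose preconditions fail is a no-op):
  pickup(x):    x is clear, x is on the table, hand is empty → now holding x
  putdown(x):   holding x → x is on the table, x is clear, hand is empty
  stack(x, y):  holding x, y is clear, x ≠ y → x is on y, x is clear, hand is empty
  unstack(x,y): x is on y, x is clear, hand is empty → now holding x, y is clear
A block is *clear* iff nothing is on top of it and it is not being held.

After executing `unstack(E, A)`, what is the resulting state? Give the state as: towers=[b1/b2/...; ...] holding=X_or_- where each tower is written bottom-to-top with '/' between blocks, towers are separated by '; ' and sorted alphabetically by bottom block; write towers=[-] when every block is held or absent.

towers=[A; D; F/C/G/B] holding=E

before: towers=[A/E; D; F/C/G/B] holding=-
pre[unstack(E, A)]: on(E,A) yes, clear(E) yes, handempty yes
all met → apply unstack(E, A)
after:  towers=[A; D; F/C/G/B] holding=E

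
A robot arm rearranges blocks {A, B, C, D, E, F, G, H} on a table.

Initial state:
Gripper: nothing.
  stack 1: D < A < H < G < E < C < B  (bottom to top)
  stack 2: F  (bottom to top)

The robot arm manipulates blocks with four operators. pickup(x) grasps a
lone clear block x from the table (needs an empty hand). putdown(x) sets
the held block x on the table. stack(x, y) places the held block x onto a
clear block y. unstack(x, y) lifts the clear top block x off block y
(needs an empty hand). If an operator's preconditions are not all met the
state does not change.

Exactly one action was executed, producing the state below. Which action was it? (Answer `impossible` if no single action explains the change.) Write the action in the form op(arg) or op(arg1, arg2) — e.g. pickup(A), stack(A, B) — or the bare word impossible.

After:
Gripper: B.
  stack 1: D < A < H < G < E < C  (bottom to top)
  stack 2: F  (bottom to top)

target: towers=[D/A/H/G/E/C; F] holding=B
     unstack(B, C) → towers=[D/A/H/G/E/C; F] holding=B  ← match
         pickup(F) → towers=[D/A/H/G/E/C/B] holding=F

unstack(B, C)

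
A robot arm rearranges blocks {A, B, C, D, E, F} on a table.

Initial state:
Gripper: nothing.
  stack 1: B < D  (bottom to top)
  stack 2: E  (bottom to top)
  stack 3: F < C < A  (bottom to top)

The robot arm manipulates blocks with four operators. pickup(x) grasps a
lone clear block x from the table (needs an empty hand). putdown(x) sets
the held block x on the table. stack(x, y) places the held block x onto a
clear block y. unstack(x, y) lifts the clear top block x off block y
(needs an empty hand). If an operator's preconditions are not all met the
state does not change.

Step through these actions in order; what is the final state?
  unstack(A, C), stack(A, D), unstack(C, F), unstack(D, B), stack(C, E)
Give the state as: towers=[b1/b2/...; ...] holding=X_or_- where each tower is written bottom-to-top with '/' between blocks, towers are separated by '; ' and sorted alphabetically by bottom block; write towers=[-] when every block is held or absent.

step 1 (unstack(A, C)): towers=[B/D; E; F/C] holding=A
step 2 (stack(A, D)): towers=[B/D/A; E; F/C] holding=-
step 3 (unstack(C, F)): towers=[B/D/A; E; F] holding=C
step 4 (unstack(D, B)) [no-op]: towers=[B/D/A; E; F] holding=C
step 5 (stack(C, E)): towers=[B/D/A; E/C; F] holding=-

towers=[B/D/A; E/C; F] holding=-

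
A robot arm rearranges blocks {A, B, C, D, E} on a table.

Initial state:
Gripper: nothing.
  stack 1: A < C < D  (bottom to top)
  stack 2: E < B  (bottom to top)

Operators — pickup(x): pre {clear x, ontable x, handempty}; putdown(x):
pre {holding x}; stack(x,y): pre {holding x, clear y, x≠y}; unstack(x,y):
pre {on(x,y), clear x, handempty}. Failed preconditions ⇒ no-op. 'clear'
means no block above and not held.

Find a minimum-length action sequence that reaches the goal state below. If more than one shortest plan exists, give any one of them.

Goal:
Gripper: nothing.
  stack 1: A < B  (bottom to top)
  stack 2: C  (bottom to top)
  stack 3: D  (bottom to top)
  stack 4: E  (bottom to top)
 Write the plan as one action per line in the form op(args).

step 1 (unstack(D, C)): towers=[A/C; E/B] holding=D
step 2 (putdown(D)): towers=[A/C; D; E/B] holding=-
step 3 (unstack(C, A)): towers=[A; D; E/B] holding=C
step 4 (putdown(C)): towers=[A; C; D; E/B] holding=-
step 5 (unstack(B, E)): towers=[A; C; D; E] holding=B
step 6 (stack(B, A)): towers=[A/B; C; D; E] holding=-
goal check: towers=[A/B; C; D; E] holding=- — reached (length 6, optimal by BFS)

unstack(D, C)
putdown(D)
unstack(C, A)
putdown(C)
unstack(B, E)
stack(B, A)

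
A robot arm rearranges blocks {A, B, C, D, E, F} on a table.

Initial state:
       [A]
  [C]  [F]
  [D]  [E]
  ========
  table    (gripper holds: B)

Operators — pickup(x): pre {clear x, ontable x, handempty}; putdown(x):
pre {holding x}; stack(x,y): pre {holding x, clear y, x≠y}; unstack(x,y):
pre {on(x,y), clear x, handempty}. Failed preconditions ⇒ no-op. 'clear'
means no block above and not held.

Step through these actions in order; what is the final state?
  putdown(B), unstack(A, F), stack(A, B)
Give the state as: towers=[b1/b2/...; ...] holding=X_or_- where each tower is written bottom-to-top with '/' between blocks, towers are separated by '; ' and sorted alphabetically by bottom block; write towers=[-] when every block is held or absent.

towers=[B/A; D/C; E/F] holding=-

step 1 (putdown(B)): towers=[B; D/C; E/F/A] holding=-
step 2 (unstack(A, F)): towers=[B; D/C; E/F] holding=A
step 3 (stack(A, B)): towers=[B/A; D/C; E/F] holding=-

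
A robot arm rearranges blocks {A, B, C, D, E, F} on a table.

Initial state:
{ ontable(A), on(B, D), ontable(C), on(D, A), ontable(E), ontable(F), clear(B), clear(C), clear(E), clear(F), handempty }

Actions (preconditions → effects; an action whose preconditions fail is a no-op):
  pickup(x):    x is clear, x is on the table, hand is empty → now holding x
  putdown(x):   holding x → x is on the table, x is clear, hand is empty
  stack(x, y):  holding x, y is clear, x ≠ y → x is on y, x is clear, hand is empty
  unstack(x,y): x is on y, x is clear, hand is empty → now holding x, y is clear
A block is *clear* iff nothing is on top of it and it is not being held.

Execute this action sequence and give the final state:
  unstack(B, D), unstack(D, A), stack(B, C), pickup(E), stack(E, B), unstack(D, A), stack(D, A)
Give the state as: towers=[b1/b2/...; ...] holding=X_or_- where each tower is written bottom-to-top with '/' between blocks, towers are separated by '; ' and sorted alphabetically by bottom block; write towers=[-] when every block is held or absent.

step 1 (unstack(B, D)): towers=[A/D; C; E; F] holding=B
step 2 (unstack(D, A)) [no-op]: towers=[A/D; C; E; F] holding=B
step 3 (stack(B, C)): towers=[A/D; C/B; E; F] holding=-
step 4 (pickup(E)): towers=[A/D; C/B; F] holding=E
step 5 (stack(E, B)): towers=[A/D; C/B/E; F] holding=-
step 6 (unstack(D, A)): towers=[A; C/B/E; F] holding=D
step 7 (stack(D, A)): towers=[A/D; C/B/E; F] holding=-

towers=[A/D; C/B/E; F] holding=-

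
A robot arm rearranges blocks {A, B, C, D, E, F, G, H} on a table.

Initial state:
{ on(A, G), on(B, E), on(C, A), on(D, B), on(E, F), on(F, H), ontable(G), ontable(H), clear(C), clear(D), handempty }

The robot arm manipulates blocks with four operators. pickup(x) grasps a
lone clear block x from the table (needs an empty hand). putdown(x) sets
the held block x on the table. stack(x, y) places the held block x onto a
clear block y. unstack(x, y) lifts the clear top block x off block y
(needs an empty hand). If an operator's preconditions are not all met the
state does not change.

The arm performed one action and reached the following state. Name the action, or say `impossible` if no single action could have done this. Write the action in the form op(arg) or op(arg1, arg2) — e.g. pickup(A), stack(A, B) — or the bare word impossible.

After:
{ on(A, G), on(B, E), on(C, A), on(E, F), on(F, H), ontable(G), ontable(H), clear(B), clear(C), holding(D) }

target: towers=[G/A/C; H/F/E/B] holding=D
     unstack(D, B) → towers=[G/A/C; H/F/E/B] holding=D  ← match
     unstack(C, A) → towers=[G/A; H/F/E/B/D] holding=C

unstack(D, B)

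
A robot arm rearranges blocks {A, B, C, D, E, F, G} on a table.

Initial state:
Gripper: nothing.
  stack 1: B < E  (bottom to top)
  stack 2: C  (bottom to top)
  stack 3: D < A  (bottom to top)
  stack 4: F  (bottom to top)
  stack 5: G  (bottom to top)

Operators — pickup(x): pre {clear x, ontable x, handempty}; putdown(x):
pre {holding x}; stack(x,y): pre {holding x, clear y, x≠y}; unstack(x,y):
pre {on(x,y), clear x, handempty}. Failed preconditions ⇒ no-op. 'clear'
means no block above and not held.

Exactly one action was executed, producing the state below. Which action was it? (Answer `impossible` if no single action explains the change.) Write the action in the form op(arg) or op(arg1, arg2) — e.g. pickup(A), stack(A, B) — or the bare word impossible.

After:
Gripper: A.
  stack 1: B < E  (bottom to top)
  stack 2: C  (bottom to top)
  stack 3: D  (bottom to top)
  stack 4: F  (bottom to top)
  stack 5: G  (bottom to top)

target: towers=[B/E; C; D; F; G] holding=A
         pickup(F) → towers=[B/E; C; D/A; G] holding=F
         pickup(G) → towers=[B/E; C; D/A; F] holding=G
     unstack(A, D) → towers=[B/E; C; D; F; G] holding=A  ← match
     unstack(E, B) → towers=[B; C; D/A; F; G] holding=E
         pickup(C) → towers=[B/E; D/A; F; G] holding=C

unstack(A, D)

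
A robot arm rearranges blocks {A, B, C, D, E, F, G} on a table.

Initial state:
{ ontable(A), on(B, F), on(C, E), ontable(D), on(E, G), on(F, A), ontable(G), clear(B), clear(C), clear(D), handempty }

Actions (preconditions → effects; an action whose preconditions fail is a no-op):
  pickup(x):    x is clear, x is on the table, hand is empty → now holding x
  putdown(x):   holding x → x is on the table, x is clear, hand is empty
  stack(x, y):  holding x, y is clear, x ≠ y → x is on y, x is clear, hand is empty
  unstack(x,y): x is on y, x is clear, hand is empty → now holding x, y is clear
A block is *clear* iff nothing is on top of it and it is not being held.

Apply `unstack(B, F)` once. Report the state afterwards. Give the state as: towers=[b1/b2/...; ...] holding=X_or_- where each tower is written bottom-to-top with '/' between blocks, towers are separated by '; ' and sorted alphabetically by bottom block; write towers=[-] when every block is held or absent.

before: towers=[A/F/B; D; G/E/C] holding=-
pre[unstack(B, F)]: on(B,F) ✓, clear(B) ✓, handempty ✓
all met → apply unstack(B, F)
after:  towers=[A/F; D; G/E/C] holding=B

towers=[A/F; D; G/E/C] holding=B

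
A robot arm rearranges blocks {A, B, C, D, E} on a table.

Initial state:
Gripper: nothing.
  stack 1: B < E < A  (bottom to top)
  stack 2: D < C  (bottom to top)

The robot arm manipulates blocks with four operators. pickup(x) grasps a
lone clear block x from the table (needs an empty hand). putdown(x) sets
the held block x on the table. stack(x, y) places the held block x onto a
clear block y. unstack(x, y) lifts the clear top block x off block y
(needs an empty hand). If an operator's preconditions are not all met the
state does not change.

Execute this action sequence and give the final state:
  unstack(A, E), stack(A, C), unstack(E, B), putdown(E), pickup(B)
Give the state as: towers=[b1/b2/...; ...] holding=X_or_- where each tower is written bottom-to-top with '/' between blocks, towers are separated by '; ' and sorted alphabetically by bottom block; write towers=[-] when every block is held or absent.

step 1 (unstack(A, E)): towers=[B/E; D/C] holding=A
step 2 (stack(A, C)): towers=[B/E; D/C/A] holding=-
step 3 (unstack(E, B)): towers=[B; D/C/A] holding=E
step 4 (putdown(E)): towers=[B; D/C/A; E] holding=-
step 5 (pickup(B)): towers=[D/C/A; E] holding=B

towers=[D/C/A; E] holding=B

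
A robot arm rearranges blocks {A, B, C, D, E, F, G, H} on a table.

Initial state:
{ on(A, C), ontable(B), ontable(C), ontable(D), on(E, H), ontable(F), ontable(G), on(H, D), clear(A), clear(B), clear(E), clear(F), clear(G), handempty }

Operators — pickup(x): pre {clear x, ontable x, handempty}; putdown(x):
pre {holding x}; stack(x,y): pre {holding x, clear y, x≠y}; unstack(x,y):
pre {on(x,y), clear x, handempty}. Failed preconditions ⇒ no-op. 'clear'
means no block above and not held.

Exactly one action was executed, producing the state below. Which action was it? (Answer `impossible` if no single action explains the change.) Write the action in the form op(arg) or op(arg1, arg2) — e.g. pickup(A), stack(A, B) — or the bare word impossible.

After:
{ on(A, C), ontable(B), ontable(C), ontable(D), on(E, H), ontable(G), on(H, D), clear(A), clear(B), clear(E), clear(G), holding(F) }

pickup(F)

target: towers=[B; C/A; D/H/E; G] holding=F
         pickup(G) → towers=[B; C/A; D/H/E; F] holding=G
     unstack(A, C) → towers=[B; C; D/H/E; F; G] holding=A
     unstack(E, H) → towers=[B; C/A; D/H; F; G] holding=E
         pickup(B) → towers=[C/A; D/H/E; F; G] holding=B
         pickup(F) → towers=[B; C/A; D/H/E; G] holding=F  ← match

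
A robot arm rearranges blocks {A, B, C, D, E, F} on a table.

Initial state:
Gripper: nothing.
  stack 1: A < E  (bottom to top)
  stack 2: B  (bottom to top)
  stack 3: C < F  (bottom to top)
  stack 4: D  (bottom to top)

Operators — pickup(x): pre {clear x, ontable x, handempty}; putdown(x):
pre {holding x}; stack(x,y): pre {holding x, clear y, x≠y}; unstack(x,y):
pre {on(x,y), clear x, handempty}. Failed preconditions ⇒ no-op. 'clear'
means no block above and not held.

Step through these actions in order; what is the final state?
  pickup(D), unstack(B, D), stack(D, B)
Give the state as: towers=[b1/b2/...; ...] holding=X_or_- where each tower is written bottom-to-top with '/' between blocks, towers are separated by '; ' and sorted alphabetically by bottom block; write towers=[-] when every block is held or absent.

step 1 (pickup(D)): towers=[A/E; B; C/F] holding=D
step 2 (unstack(B, D)) [no-op]: towers=[A/E; B; C/F] holding=D
step 3 (stack(D, B)): towers=[A/E; B/D; C/F] holding=-

towers=[A/E; B/D; C/F] holding=-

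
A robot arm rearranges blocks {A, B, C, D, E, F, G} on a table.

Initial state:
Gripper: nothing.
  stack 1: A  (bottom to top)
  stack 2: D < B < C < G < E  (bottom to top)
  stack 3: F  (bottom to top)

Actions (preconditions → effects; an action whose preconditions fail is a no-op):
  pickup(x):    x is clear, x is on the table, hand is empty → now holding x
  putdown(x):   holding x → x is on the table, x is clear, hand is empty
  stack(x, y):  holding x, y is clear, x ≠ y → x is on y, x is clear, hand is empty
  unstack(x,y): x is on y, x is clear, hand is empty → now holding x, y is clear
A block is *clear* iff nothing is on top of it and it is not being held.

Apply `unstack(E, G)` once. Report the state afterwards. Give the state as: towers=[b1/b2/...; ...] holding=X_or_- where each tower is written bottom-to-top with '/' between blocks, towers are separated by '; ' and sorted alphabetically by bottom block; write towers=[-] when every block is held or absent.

towers=[A; D/B/C/G; F] holding=E

before: towers=[A; D/B/C/G/E; F] holding=-
pre[unstack(E, G)]: on(E,G) ok, clear(E) ok, handempty ok
all met → apply unstack(E, G)
after:  towers=[A; D/B/C/G; F] holding=E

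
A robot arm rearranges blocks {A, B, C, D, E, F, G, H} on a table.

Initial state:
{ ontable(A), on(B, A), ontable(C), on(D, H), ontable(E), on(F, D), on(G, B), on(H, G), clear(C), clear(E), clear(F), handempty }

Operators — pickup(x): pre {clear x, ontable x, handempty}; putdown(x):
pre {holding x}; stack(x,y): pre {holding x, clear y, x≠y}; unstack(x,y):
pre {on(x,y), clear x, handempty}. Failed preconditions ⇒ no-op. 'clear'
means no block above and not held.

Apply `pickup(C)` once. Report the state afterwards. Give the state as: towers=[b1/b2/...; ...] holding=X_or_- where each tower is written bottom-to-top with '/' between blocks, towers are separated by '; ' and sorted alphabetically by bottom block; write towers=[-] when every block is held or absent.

before: towers=[A/B/G/H/D/F; C; E] holding=-
pre[pickup(C)]: clear(C) ok, ontable(C) ok, handempty ok
all met → apply pickup(C)
after:  towers=[A/B/G/H/D/F; E] holding=C

towers=[A/B/G/H/D/F; E] holding=C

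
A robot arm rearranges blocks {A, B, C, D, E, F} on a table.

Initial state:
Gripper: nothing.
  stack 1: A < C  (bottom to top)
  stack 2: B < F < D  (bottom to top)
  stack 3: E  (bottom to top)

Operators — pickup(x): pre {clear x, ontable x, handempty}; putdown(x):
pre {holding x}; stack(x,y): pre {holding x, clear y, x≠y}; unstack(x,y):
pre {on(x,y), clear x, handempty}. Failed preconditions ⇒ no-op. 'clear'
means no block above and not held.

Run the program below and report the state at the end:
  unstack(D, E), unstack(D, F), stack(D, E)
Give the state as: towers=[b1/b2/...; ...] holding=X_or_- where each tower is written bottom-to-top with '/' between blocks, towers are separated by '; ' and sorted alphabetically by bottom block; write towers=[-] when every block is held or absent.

towers=[A/C; B/F; E/D] holding=-

step 1 (unstack(D, E)) [no-op]: towers=[A/C; B/F/D; E] holding=-
step 2 (unstack(D, F)): towers=[A/C; B/F; E] holding=D
step 3 (stack(D, E)): towers=[A/C; B/F; E/D] holding=-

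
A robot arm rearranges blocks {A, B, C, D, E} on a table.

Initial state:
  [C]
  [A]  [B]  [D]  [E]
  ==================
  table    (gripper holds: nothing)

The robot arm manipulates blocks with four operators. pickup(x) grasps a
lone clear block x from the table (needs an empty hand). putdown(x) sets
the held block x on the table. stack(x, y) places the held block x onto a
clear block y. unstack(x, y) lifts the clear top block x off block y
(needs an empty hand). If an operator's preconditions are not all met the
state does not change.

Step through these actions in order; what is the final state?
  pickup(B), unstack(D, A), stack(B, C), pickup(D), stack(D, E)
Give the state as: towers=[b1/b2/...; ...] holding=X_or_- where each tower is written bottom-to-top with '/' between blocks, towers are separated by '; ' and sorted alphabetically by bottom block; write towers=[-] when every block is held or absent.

towers=[A/C/B; E/D] holding=-

step 1 (pickup(B)): towers=[A/C; D; E] holding=B
step 2 (unstack(D, A)) [no-op]: towers=[A/C; D; E] holding=B
step 3 (stack(B, C)): towers=[A/C/B; D; E] holding=-
step 4 (pickup(D)): towers=[A/C/B; E] holding=D
step 5 (stack(D, E)): towers=[A/C/B; E/D] holding=-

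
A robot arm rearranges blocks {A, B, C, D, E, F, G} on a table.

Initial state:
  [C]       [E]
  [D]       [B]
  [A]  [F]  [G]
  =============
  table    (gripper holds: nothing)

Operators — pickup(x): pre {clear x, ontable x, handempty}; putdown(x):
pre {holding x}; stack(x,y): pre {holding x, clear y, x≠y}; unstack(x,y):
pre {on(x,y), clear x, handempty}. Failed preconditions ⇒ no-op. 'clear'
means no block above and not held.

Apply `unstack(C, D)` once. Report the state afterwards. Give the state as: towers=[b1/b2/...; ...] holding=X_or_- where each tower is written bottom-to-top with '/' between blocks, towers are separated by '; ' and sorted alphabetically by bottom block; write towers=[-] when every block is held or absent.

before: towers=[A/D/C; F; G/B/E] holding=-
pre[unstack(C, D)]: on(C,D) ✓, clear(C) ✓, handempty ✓
all met → apply unstack(C, D)
after:  towers=[A/D; F; G/B/E] holding=C

towers=[A/D; F; G/B/E] holding=C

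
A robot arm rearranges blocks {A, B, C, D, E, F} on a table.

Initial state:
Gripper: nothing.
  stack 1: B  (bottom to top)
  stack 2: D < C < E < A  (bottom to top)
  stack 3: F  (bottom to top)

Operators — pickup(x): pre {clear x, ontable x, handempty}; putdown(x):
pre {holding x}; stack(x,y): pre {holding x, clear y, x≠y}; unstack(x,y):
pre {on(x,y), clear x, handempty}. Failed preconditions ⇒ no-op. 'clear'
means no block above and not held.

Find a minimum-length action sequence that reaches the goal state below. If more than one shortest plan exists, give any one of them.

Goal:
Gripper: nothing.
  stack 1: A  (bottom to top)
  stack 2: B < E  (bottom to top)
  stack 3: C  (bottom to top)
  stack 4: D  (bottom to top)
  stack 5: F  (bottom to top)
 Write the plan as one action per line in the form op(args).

unstack(A, E)
putdown(A)
unstack(E, C)
stack(E, B)
unstack(C, D)
putdown(C)

step 1 (unstack(A, E)): towers=[B; D/C/E; F] holding=A
step 2 (putdown(A)): towers=[A; B; D/C/E; F] holding=-
step 3 (unstack(E, C)): towers=[A; B; D/C; F] holding=E
step 4 (stack(E, B)): towers=[A; B/E; D/C; F] holding=-
step 5 (unstack(C, D)): towers=[A; B/E; D; F] holding=C
step 6 (putdown(C)): towers=[A; B/E; C; D; F] holding=-
goal check: towers=[A; B/E; C; D; F] holding=- — reached (length 6, optimal by BFS)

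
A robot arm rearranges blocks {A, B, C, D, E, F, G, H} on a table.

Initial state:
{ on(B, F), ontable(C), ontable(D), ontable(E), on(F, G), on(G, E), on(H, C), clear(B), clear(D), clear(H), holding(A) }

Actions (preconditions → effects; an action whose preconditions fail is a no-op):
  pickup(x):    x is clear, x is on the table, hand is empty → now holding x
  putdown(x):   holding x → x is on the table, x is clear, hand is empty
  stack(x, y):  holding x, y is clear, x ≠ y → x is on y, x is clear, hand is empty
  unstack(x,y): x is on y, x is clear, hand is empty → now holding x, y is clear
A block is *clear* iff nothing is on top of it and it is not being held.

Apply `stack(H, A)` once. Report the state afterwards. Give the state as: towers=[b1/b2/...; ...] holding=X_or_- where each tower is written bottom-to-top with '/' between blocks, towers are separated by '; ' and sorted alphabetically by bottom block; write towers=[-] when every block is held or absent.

before: towers=[C/H; D; E/G/F/B] holding=A
pre[stack(H, A)]: holding(H) no, clear(A) no, H≠A yes
holding(H), clear(A) unmet → stack(H, A) is a no-op
after:  towers=[C/H; D; E/G/F/B] holding=A

towers=[C/H; D; E/G/F/B] holding=A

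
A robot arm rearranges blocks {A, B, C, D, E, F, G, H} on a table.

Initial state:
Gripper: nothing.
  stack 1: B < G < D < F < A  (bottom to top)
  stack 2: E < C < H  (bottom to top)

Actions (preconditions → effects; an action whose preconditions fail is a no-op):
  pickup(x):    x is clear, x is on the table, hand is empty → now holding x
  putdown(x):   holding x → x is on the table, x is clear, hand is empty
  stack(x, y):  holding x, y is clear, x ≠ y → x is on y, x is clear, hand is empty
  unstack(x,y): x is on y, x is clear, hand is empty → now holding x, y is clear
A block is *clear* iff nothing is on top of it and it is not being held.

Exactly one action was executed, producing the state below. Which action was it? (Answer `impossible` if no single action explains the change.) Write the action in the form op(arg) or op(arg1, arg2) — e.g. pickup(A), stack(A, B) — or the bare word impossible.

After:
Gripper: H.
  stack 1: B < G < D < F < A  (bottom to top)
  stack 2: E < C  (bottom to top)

target: towers=[B/G/D/F/A; E/C] holding=H
     unstack(A, F) → towers=[B/G/D/F; E/C/H] holding=A
     unstack(H, C) → towers=[B/G/D/F/A; E/C] holding=H  ← match

unstack(H, C)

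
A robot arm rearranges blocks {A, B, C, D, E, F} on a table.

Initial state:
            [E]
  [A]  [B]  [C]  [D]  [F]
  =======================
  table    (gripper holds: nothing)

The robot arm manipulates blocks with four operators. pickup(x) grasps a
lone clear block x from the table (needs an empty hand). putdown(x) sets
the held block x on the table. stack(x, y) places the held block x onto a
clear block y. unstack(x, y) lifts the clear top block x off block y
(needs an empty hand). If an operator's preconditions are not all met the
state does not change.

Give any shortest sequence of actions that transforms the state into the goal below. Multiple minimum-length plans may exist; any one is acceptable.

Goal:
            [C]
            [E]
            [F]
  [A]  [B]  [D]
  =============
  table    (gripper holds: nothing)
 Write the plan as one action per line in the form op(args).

step 1 (pickup(F)): towers=[A; B; C/E; D] holding=F
step 2 (stack(F, D)): towers=[A; B; C/E; D/F] holding=-
step 3 (unstack(E, C)): towers=[A; B; C; D/F] holding=E
step 4 (stack(E, F)): towers=[A; B; C; D/F/E] holding=-
step 5 (pickup(C)): towers=[A; B; D/F/E] holding=C
step 6 (stack(C, E)): towers=[A; B; D/F/E/C] holding=-
goal check: towers=[A; B; D/F/E/C] holding=- — reached (length 6, optimal by BFS)

pickup(F)
stack(F, D)
unstack(E, C)
stack(E, F)
pickup(C)
stack(C, E)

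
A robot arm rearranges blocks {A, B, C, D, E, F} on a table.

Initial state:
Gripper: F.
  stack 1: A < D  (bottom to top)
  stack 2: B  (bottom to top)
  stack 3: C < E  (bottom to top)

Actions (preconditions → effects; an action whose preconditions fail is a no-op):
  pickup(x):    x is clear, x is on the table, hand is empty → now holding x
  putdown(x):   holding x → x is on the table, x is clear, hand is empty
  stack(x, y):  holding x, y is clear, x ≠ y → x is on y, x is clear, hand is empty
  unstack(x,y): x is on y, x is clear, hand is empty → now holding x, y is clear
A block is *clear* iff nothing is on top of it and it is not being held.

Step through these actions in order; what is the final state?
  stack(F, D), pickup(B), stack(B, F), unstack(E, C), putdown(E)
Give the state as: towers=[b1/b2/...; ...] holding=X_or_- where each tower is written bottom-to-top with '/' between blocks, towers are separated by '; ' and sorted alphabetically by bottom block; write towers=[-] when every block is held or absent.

towers=[A/D/F/B; C; E] holding=-

step 1 (stack(F, D)): towers=[A/D/F; B; C/E] holding=-
step 2 (pickup(B)): towers=[A/D/F; C/E] holding=B
step 3 (stack(B, F)): towers=[A/D/F/B; C/E] holding=-
step 4 (unstack(E, C)): towers=[A/D/F/B; C] holding=E
step 5 (putdown(E)): towers=[A/D/F/B; C; E] holding=-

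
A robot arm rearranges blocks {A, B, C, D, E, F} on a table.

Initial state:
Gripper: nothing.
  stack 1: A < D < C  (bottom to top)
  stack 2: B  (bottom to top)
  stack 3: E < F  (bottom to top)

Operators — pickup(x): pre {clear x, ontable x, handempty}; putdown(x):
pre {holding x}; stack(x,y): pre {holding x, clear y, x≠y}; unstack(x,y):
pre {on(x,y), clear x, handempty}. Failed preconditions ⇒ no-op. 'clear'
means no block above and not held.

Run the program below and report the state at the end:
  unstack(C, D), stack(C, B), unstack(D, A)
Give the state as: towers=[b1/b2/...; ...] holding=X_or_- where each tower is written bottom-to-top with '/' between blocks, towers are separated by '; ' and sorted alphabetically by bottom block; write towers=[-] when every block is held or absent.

towers=[A; B/C; E/F] holding=D

step 1 (unstack(C, D)): towers=[A/D; B; E/F] holding=C
step 2 (stack(C, B)): towers=[A/D; B/C; E/F] holding=-
step 3 (unstack(D, A)): towers=[A; B/C; E/F] holding=D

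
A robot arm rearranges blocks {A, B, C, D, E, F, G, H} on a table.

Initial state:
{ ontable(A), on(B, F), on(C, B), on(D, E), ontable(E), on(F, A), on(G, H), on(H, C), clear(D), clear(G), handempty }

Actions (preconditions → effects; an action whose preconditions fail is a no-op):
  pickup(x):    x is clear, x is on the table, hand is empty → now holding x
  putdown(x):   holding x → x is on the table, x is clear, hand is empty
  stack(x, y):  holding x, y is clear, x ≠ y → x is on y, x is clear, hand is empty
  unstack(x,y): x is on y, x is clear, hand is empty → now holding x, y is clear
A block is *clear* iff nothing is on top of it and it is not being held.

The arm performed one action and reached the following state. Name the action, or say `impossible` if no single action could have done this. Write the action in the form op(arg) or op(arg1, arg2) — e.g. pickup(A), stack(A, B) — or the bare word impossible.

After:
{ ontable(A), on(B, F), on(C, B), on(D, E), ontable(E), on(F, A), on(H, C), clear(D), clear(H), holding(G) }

unstack(G, H)

target: towers=[A/F/B/C/H; E/D] holding=G
     unstack(G, H) → towers=[A/F/B/C/H; E/D] holding=G  ← match
     unstack(D, E) → towers=[A/F/B/C/H/G; E] holding=D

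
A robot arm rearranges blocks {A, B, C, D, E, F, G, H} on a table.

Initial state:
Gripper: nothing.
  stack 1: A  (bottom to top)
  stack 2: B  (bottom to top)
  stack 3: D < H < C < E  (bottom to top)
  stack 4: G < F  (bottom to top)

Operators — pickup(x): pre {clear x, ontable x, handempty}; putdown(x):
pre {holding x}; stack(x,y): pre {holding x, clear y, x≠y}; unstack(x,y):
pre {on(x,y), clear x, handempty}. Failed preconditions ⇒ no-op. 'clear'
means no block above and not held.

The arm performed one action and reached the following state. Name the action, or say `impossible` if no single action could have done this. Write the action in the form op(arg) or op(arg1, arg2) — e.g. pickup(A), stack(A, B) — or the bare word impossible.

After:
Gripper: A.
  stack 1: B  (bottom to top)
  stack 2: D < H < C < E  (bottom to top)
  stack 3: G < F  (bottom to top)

pickup(A)

target: towers=[B; D/H/C/E; G/F] holding=A
         pickup(A) → towers=[B; D/H/C/E; G/F] holding=A  ← match
     unstack(E, C) → towers=[A; B; D/H/C; G/F] holding=E
         pickup(B) → towers=[A; D/H/C/E; G/F] holding=B
     unstack(F, G) → towers=[A; B; D/H/C/E; G] holding=F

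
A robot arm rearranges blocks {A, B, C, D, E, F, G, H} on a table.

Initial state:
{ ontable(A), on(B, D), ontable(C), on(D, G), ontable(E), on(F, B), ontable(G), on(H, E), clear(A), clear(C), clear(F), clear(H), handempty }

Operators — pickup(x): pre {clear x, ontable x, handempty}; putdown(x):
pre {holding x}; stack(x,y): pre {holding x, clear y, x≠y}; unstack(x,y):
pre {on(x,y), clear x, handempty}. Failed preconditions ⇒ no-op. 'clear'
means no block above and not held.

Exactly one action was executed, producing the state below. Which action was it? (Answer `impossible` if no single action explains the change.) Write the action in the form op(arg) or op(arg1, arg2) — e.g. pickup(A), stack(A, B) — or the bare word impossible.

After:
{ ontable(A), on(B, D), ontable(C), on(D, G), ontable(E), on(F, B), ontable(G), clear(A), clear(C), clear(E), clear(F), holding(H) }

unstack(H, E)

target: towers=[A; C; E; G/D/B/F] holding=H
         pickup(A) → towers=[C; E/H; G/D/B/F] holding=A
     unstack(H, E) → towers=[A; C; E; G/D/B/F] holding=H  ← match
     unstack(F, B) → towers=[A; C; E/H; G/D/B] holding=F
         pickup(C) → towers=[A; E/H; G/D/B/F] holding=C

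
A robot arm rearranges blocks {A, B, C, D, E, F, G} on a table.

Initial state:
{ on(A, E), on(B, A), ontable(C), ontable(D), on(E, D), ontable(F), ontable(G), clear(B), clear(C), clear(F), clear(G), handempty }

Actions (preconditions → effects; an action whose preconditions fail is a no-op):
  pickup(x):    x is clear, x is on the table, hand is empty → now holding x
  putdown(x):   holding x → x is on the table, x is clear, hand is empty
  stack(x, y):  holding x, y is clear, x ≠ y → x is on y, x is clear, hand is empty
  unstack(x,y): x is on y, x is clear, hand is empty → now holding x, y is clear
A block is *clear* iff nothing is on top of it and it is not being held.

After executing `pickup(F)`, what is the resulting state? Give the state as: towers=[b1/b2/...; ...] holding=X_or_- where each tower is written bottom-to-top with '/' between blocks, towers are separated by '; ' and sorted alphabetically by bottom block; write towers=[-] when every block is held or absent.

before: towers=[C; D/E/A/B; F; G] holding=-
pre[pickup(F)]: clear(F) yes, ontable(F) yes, handempty yes
all met → apply pickup(F)
after:  towers=[C; D/E/A/B; G] holding=F

towers=[C; D/E/A/B; G] holding=F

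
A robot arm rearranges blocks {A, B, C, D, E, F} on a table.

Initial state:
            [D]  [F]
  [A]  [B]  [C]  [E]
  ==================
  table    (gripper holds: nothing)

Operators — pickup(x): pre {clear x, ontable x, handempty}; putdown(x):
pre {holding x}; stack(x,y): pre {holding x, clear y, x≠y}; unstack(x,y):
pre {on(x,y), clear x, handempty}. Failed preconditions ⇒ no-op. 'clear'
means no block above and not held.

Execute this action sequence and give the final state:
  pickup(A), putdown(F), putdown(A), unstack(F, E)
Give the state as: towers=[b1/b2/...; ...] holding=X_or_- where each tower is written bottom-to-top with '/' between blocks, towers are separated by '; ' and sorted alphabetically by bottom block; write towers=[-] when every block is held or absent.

step 1 (pickup(A)): towers=[B; C/D; E/F] holding=A
step 2 (putdown(F)) [no-op]: towers=[B; C/D; E/F] holding=A
step 3 (putdown(A)): towers=[A; B; C/D; E/F] holding=-
step 4 (unstack(F, E)): towers=[A; B; C/D; E] holding=F

towers=[A; B; C/D; E] holding=F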